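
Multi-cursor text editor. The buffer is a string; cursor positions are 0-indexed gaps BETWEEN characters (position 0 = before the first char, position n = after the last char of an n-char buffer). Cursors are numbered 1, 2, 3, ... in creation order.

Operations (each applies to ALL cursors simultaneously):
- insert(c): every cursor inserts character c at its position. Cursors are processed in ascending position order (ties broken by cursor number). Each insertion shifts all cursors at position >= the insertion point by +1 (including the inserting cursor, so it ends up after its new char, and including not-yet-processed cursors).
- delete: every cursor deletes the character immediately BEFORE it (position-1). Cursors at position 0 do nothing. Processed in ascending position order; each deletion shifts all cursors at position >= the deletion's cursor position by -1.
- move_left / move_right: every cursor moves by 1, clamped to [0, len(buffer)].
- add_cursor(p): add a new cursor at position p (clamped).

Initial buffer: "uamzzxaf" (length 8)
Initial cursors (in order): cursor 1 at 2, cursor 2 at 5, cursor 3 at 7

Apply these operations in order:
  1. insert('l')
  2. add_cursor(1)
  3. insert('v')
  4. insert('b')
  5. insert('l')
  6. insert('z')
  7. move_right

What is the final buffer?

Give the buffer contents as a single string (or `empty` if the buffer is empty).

After op 1 (insert('l')): buffer="ualmzzlxalf" (len 11), cursors c1@3 c2@7 c3@10, authorship ..1...2..3.
After op 2 (add_cursor(1)): buffer="ualmzzlxalf" (len 11), cursors c4@1 c1@3 c2@7 c3@10, authorship ..1...2..3.
After op 3 (insert('v')): buffer="uvalvmzzlvxalvf" (len 15), cursors c4@2 c1@5 c2@10 c3@14, authorship .4.11...22..33.
After op 4 (insert('b')): buffer="uvbalvbmzzlvbxalvbf" (len 19), cursors c4@3 c1@7 c2@13 c3@18, authorship .44.111...222..333.
After op 5 (insert('l')): buffer="uvblalvblmzzlvblxalvblf" (len 23), cursors c4@4 c1@9 c2@16 c3@22, authorship .444.1111...2222..3333.
After op 6 (insert('z')): buffer="uvblzalvblzmzzlvblzxalvblzf" (len 27), cursors c4@5 c1@11 c2@19 c3@26, authorship .4444.11111...22222..33333.
After op 7 (move_right): buffer="uvblzalvblzmzzlvblzxalvblzf" (len 27), cursors c4@6 c1@12 c2@20 c3@27, authorship .4444.11111...22222..33333.

Answer: uvblzalvblzmzzlvblzxalvblzf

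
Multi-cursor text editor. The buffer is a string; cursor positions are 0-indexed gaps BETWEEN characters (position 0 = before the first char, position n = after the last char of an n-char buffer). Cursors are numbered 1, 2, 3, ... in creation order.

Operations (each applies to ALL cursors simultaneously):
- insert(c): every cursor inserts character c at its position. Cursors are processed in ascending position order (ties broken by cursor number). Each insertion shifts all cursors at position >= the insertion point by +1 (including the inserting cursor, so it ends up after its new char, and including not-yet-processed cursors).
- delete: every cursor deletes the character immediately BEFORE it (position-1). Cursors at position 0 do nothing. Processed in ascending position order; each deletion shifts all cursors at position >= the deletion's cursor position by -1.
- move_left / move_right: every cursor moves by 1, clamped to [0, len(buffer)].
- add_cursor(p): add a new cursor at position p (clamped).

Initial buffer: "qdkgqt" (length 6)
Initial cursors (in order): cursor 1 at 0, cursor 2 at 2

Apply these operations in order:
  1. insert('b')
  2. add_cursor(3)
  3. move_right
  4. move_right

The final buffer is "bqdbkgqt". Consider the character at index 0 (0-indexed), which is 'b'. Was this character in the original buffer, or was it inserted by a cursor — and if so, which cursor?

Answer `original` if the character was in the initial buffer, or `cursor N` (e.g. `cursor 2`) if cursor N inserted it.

Answer: cursor 1

Derivation:
After op 1 (insert('b')): buffer="bqdbkgqt" (len 8), cursors c1@1 c2@4, authorship 1..2....
After op 2 (add_cursor(3)): buffer="bqdbkgqt" (len 8), cursors c1@1 c3@3 c2@4, authorship 1..2....
After op 3 (move_right): buffer="bqdbkgqt" (len 8), cursors c1@2 c3@4 c2@5, authorship 1..2....
After op 4 (move_right): buffer="bqdbkgqt" (len 8), cursors c1@3 c3@5 c2@6, authorship 1..2....
Authorship (.=original, N=cursor N): 1 . . 2 . . . .
Index 0: author = 1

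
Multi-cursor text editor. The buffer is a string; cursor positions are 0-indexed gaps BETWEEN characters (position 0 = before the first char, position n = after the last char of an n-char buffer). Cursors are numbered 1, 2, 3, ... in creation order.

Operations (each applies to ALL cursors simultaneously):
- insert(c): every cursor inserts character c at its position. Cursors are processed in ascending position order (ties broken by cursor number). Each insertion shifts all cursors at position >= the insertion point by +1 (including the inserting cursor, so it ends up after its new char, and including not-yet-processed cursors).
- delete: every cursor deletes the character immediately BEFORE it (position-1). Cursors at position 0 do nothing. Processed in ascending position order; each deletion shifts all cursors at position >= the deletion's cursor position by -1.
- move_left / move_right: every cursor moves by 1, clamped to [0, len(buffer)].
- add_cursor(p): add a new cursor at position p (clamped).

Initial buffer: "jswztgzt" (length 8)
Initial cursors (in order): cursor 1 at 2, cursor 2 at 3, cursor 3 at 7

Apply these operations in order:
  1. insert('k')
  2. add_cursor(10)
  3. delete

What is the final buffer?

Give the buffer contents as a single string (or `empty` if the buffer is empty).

Answer: jswztgt

Derivation:
After op 1 (insert('k')): buffer="jskwkztgzkt" (len 11), cursors c1@3 c2@5 c3@10, authorship ..1.2....3.
After op 2 (add_cursor(10)): buffer="jskwkztgzkt" (len 11), cursors c1@3 c2@5 c3@10 c4@10, authorship ..1.2....3.
After op 3 (delete): buffer="jswztgt" (len 7), cursors c1@2 c2@3 c3@6 c4@6, authorship .......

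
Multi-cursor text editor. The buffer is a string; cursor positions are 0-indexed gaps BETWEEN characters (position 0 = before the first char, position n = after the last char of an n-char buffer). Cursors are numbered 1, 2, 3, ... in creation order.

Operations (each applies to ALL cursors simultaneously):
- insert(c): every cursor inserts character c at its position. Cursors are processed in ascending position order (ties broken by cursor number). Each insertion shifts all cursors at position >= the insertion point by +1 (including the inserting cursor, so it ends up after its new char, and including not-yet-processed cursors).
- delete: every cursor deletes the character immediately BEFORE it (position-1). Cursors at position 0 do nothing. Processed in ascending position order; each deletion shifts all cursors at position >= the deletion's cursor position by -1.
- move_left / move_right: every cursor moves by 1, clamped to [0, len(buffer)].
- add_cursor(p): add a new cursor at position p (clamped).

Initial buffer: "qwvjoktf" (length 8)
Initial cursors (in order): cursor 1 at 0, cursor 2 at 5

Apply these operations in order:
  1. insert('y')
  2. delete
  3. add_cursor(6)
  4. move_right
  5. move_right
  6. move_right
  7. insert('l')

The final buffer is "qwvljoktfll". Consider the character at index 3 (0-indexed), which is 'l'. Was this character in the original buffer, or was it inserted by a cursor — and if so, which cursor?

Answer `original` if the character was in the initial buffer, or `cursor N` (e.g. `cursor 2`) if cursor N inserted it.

Answer: cursor 1

Derivation:
After op 1 (insert('y')): buffer="yqwvjoyktf" (len 10), cursors c1@1 c2@7, authorship 1.....2...
After op 2 (delete): buffer="qwvjoktf" (len 8), cursors c1@0 c2@5, authorship ........
After op 3 (add_cursor(6)): buffer="qwvjoktf" (len 8), cursors c1@0 c2@5 c3@6, authorship ........
After op 4 (move_right): buffer="qwvjoktf" (len 8), cursors c1@1 c2@6 c3@7, authorship ........
After op 5 (move_right): buffer="qwvjoktf" (len 8), cursors c1@2 c2@7 c3@8, authorship ........
After op 6 (move_right): buffer="qwvjoktf" (len 8), cursors c1@3 c2@8 c3@8, authorship ........
After op 7 (insert('l')): buffer="qwvljoktfll" (len 11), cursors c1@4 c2@11 c3@11, authorship ...1.....23
Authorship (.=original, N=cursor N): . . . 1 . . . . . 2 3
Index 3: author = 1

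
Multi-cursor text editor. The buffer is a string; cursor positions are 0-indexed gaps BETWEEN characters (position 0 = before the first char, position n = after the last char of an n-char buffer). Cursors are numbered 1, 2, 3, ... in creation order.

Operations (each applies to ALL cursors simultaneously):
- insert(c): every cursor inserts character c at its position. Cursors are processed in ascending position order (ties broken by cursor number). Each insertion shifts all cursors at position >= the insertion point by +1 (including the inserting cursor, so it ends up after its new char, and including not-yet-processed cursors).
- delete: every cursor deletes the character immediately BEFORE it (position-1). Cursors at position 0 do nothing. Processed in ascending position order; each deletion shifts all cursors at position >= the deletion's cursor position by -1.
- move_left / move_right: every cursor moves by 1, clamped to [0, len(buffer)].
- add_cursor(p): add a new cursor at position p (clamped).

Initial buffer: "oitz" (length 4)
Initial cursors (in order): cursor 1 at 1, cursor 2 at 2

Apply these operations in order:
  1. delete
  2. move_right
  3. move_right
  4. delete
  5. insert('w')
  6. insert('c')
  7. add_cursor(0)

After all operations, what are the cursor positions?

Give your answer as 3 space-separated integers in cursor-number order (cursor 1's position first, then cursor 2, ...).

Answer: 4 4 0

Derivation:
After op 1 (delete): buffer="tz" (len 2), cursors c1@0 c2@0, authorship ..
After op 2 (move_right): buffer="tz" (len 2), cursors c1@1 c2@1, authorship ..
After op 3 (move_right): buffer="tz" (len 2), cursors c1@2 c2@2, authorship ..
After op 4 (delete): buffer="" (len 0), cursors c1@0 c2@0, authorship 
After op 5 (insert('w')): buffer="ww" (len 2), cursors c1@2 c2@2, authorship 12
After op 6 (insert('c')): buffer="wwcc" (len 4), cursors c1@4 c2@4, authorship 1212
After op 7 (add_cursor(0)): buffer="wwcc" (len 4), cursors c3@0 c1@4 c2@4, authorship 1212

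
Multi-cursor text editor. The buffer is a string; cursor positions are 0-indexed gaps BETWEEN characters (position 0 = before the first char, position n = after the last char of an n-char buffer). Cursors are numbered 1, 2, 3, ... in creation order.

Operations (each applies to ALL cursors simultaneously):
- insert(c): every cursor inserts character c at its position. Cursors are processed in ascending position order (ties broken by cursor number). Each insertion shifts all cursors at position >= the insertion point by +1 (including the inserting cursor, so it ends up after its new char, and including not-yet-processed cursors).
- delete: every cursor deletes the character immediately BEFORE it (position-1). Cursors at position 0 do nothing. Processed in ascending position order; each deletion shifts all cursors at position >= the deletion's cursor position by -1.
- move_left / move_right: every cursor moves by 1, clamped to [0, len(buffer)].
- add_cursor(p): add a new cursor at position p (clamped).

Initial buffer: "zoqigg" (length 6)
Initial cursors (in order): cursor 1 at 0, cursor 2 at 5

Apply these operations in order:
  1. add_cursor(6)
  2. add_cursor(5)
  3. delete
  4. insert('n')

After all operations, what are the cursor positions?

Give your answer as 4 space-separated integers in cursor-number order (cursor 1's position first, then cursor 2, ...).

After op 1 (add_cursor(6)): buffer="zoqigg" (len 6), cursors c1@0 c2@5 c3@6, authorship ......
After op 2 (add_cursor(5)): buffer="zoqigg" (len 6), cursors c1@0 c2@5 c4@5 c3@6, authorship ......
After op 3 (delete): buffer="zoq" (len 3), cursors c1@0 c2@3 c3@3 c4@3, authorship ...
After op 4 (insert('n')): buffer="nzoqnnn" (len 7), cursors c1@1 c2@7 c3@7 c4@7, authorship 1...234

Answer: 1 7 7 7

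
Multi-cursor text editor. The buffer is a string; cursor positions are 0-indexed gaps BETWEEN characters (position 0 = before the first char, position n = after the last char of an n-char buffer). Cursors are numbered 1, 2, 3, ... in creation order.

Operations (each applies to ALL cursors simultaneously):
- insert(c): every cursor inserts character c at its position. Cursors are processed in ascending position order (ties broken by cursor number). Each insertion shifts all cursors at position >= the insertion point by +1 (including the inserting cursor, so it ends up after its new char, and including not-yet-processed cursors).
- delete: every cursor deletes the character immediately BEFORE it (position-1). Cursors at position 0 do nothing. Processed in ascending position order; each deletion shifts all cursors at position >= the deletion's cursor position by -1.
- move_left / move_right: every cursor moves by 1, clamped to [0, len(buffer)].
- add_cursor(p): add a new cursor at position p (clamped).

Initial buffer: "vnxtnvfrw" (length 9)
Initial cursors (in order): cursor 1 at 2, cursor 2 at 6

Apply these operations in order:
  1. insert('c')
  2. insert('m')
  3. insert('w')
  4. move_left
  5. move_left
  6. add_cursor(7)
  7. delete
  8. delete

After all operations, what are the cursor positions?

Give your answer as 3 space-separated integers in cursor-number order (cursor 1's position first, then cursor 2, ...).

Answer: 1 4 3

Derivation:
After op 1 (insert('c')): buffer="vncxtnvcfrw" (len 11), cursors c1@3 c2@8, authorship ..1....2...
After op 2 (insert('m')): buffer="vncmxtnvcmfrw" (len 13), cursors c1@4 c2@10, authorship ..11....22...
After op 3 (insert('w')): buffer="vncmwxtnvcmwfrw" (len 15), cursors c1@5 c2@12, authorship ..111....222...
After op 4 (move_left): buffer="vncmwxtnvcmwfrw" (len 15), cursors c1@4 c2@11, authorship ..111....222...
After op 5 (move_left): buffer="vncmwxtnvcmwfrw" (len 15), cursors c1@3 c2@10, authorship ..111....222...
After op 6 (add_cursor(7)): buffer="vncmwxtnvcmwfrw" (len 15), cursors c1@3 c3@7 c2@10, authorship ..111....222...
After op 7 (delete): buffer="vnmwxnvmwfrw" (len 12), cursors c1@2 c3@5 c2@7, authorship ..11...22...
After op 8 (delete): buffer="vmwnmwfrw" (len 9), cursors c1@1 c3@3 c2@4, authorship .11.22...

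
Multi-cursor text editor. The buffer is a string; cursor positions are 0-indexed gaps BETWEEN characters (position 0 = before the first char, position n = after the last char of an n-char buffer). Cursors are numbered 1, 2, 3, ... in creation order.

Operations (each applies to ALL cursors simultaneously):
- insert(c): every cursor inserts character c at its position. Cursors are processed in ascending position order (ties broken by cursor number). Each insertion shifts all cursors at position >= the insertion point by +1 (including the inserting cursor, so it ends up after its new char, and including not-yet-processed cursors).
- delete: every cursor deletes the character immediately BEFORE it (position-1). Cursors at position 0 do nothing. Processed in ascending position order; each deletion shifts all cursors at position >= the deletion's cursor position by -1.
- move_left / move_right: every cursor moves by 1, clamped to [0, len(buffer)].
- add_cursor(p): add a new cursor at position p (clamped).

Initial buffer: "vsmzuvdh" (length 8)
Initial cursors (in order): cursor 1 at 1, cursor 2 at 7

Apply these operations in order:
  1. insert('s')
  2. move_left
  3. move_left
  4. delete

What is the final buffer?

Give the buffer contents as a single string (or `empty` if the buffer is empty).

After op 1 (insert('s')): buffer="vssmzuvdsh" (len 10), cursors c1@2 c2@9, authorship .1......2.
After op 2 (move_left): buffer="vssmzuvdsh" (len 10), cursors c1@1 c2@8, authorship .1......2.
After op 3 (move_left): buffer="vssmzuvdsh" (len 10), cursors c1@0 c2@7, authorship .1......2.
After op 4 (delete): buffer="vssmzudsh" (len 9), cursors c1@0 c2@6, authorship .1.....2.

Answer: vssmzudsh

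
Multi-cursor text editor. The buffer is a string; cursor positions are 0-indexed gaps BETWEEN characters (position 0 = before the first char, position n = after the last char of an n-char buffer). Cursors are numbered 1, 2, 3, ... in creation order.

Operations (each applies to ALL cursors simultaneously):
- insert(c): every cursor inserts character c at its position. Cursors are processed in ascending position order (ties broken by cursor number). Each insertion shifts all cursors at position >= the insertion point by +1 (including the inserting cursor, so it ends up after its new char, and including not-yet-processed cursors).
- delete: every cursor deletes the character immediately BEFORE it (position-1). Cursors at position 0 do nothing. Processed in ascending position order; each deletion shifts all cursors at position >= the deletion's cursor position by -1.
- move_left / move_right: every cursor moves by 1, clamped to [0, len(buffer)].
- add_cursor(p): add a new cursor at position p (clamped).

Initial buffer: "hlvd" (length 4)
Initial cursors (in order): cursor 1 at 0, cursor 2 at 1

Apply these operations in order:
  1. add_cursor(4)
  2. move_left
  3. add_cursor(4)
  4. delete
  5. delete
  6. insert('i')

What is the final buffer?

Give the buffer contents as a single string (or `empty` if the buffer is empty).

Answer: iiii

Derivation:
After op 1 (add_cursor(4)): buffer="hlvd" (len 4), cursors c1@0 c2@1 c3@4, authorship ....
After op 2 (move_left): buffer="hlvd" (len 4), cursors c1@0 c2@0 c3@3, authorship ....
After op 3 (add_cursor(4)): buffer="hlvd" (len 4), cursors c1@0 c2@0 c3@3 c4@4, authorship ....
After op 4 (delete): buffer="hl" (len 2), cursors c1@0 c2@0 c3@2 c4@2, authorship ..
After op 5 (delete): buffer="" (len 0), cursors c1@0 c2@0 c3@0 c4@0, authorship 
After op 6 (insert('i')): buffer="iiii" (len 4), cursors c1@4 c2@4 c3@4 c4@4, authorship 1234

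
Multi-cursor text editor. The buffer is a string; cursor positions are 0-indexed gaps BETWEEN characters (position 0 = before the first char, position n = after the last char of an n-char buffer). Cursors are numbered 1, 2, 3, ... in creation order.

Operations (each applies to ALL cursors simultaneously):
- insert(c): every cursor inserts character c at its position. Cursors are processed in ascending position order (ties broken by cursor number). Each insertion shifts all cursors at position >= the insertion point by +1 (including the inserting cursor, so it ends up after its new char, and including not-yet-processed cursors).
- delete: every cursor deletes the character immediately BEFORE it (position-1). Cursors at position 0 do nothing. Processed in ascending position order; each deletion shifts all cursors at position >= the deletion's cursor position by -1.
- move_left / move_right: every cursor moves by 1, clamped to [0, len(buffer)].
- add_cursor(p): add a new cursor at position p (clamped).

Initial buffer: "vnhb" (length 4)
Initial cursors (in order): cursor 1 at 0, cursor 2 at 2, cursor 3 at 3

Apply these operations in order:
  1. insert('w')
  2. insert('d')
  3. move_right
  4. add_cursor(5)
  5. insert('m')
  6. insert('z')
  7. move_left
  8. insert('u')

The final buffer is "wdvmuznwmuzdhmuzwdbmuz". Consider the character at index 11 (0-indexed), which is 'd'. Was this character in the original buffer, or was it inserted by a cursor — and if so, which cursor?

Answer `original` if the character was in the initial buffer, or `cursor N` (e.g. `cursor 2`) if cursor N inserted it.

Answer: cursor 2

Derivation:
After op 1 (insert('w')): buffer="wvnwhwb" (len 7), cursors c1@1 c2@4 c3@6, authorship 1..2.3.
After op 2 (insert('d')): buffer="wdvnwdhwdb" (len 10), cursors c1@2 c2@6 c3@9, authorship 11..22.33.
After op 3 (move_right): buffer="wdvnwdhwdb" (len 10), cursors c1@3 c2@7 c3@10, authorship 11..22.33.
After op 4 (add_cursor(5)): buffer="wdvnwdhwdb" (len 10), cursors c1@3 c4@5 c2@7 c3@10, authorship 11..22.33.
After op 5 (insert('m')): buffer="wdvmnwmdhmwdbm" (len 14), cursors c1@4 c4@7 c2@10 c3@14, authorship 11.1.242.233.3
After op 6 (insert('z')): buffer="wdvmznwmzdhmzwdbmz" (len 18), cursors c1@5 c4@9 c2@13 c3@18, authorship 11.11.2442.2233.33
After op 7 (move_left): buffer="wdvmznwmzdhmzwdbmz" (len 18), cursors c1@4 c4@8 c2@12 c3@17, authorship 11.11.2442.2233.33
After op 8 (insert('u')): buffer="wdvmuznwmuzdhmuzwdbmuz" (len 22), cursors c1@5 c4@10 c2@15 c3@21, authorship 11.111.24442.22233.333
Authorship (.=original, N=cursor N): 1 1 . 1 1 1 . 2 4 4 4 2 . 2 2 2 3 3 . 3 3 3
Index 11: author = 2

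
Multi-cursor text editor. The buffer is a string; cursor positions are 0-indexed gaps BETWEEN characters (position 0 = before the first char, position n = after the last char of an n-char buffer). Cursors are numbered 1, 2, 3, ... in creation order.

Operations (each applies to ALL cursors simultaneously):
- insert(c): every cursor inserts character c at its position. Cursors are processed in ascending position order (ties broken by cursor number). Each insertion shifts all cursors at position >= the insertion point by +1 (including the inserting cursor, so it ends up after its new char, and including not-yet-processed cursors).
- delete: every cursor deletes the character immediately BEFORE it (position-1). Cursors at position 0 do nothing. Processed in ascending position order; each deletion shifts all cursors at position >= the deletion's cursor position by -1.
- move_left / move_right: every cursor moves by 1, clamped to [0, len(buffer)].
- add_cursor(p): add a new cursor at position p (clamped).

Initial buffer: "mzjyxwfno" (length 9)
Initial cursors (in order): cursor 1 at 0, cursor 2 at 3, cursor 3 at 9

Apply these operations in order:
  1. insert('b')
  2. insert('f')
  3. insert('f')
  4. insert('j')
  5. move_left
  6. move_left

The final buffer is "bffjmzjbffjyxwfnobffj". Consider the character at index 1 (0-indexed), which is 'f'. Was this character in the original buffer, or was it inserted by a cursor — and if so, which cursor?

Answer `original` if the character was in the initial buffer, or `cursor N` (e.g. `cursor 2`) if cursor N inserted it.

After op 1 (insert('b')): buffer="bmzjbyxwfnob" (len 12), cursors c1@1 c2@5 c3@12, authorship 1...2......3
After op 2 (insert('f')): buffer="bfmzjbfyxwfnobf" (len 15), cursors c1@2 c2@7 c3@15, authorship 11...22......33
After op 3 (insert('f')): buffer="bffmzjbffyxwfnobff" (len 18), cursors c1@3 c2@9 c3@18, authorship 111...222......333
After op 4 (insert('j')): buffer="bffjmzjbffjyxwfnobffj" (len 21), cursors c1@4 c2@11 c3@21, authorship 1111...2222......3333
After op 5 (move_left): buffer="bffjmzjbffjyxwfnobffj" (len 21), cursors c1@3 c2@10 c3@20, authorship 1111...2222......3333
After op 6 (move_left): buffer="bffjmzjbffjyxwfnobffj" (len 21), cursors c1@2 c2@9 c3@19, authorship 1111...2222......3333
Authorship (.=original, N=cursor N): 1 1 1 1 . . . 2 2 2 2 . . . . . . 3 3 3 3
Index 1: author = 1

Answer: cursor 1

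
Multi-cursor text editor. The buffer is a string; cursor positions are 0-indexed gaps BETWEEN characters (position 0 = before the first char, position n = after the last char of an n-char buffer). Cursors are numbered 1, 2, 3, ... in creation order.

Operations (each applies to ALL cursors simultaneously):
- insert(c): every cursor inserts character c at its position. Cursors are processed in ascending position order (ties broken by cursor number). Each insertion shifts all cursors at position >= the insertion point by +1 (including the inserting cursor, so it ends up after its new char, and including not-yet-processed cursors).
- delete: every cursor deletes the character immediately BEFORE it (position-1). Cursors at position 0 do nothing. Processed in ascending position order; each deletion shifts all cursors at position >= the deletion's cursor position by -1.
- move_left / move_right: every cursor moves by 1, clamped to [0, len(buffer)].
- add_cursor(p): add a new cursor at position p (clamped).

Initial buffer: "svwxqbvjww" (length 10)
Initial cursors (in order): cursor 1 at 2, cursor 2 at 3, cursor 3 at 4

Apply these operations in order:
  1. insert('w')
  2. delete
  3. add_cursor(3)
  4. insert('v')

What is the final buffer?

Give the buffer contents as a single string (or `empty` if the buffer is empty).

Answer: svvwvvxvqbvjww

Derivation:
After op 1 (insert('w')): buffer="svwwwxwqbvjww" (len 13), cursors c1@3 c2@5 c3@7, authorship ..1.2.3......
After op 2 (delete): buffer="svwxqbvjww" (len 10), cursors c1@2 c2@3 c3@4, authorship ..........
After op 3 (add_cursor(3)): buffer="svwxqbvjww" (len 10), cursors c1@2 c2@3 c4@3 c3@4, authorship ..........
After op 4 (insert('v')): buffer="svvwvvxvqbvjww" (len 14), cursors c1@3 c2@6 c4@6 c3@8, authorship ..1.24.3......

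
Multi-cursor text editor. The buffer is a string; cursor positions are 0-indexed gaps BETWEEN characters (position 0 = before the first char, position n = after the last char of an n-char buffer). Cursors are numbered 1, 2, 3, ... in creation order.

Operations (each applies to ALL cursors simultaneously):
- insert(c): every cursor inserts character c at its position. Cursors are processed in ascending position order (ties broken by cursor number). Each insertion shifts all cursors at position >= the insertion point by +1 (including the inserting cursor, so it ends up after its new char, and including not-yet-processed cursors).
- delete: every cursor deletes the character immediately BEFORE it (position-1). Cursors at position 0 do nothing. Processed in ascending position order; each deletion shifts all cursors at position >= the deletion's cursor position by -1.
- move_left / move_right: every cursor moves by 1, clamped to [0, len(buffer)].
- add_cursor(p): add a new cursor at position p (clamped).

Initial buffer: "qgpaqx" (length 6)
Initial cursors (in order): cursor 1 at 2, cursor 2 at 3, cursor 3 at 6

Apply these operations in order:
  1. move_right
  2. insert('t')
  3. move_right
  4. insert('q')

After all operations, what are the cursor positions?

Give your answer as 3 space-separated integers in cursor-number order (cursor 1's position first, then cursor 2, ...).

After op 1 (move_right): buffer="qgpaqx" (len 6), cursors c1@3 c2@4 c3@6, authorship ......
After op 2 (insert('t')): buffer="qgptatqxt" (len 9), cursors c1@4 c2@6 c3@9, authorship ...1.2..3
After op 3 (move_right): buffer="qgptatqxt" (len 9), cursors c1@5 c2@7 c3@9, authorship ...1.2..3
After op 4 (insert('q')): buffer="qgptaqtqqxtq" (len 12), cursors c1@6 c2@9 c3@12, authorship ...1.12.2.33

Answer: 6 9 12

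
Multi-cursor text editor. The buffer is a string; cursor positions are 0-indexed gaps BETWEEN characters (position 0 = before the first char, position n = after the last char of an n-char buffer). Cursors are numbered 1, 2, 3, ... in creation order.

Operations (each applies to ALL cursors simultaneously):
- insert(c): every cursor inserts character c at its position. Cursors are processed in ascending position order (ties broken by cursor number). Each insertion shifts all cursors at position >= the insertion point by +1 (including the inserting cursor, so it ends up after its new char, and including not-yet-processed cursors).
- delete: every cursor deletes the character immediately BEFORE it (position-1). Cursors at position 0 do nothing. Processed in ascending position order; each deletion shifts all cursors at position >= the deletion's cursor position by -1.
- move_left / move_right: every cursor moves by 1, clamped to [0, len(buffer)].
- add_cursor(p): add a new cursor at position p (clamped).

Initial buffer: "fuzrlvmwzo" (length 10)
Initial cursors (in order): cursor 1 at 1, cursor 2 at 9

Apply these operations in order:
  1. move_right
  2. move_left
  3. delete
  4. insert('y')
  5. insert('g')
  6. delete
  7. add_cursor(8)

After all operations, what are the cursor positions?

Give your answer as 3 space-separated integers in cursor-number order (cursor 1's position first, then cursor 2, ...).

After op 1 (move_right): buffer="fuzrlvmwzo" (len 10), cursors c1@2 c2@10, authorship ..........
After op 2 (move_left): buffer="fuzrlvmwzo" (len 10), cursors c1@1 c2@9, authorship ..........
After op 3 (delete): buffer="uzrlvmwo" (len 8), cursors c1@0 c2@7, authorship ........
After op 4 (insert('y')): buffer="yuzrlvmwyo" (len 10), cursors c1@1 c2@9, authorship 1.......2.
After op 5 (insert('g')): buffer="yguzrlvmwygo" (len 12), cursors c1@2 c2@11, authorship 11.......22.
After op 6 (delete): buffer="yuzrlvmwyo" (len 10), cursors c1@1 c2@9, authorship 1.......2.
After op 7 (add_cursor(8)): buffer="yuzrlvmwyo" (len 10), cursors c1@1 c3@8 c2@9, authorship 1.......2.

Answer: 1 9 8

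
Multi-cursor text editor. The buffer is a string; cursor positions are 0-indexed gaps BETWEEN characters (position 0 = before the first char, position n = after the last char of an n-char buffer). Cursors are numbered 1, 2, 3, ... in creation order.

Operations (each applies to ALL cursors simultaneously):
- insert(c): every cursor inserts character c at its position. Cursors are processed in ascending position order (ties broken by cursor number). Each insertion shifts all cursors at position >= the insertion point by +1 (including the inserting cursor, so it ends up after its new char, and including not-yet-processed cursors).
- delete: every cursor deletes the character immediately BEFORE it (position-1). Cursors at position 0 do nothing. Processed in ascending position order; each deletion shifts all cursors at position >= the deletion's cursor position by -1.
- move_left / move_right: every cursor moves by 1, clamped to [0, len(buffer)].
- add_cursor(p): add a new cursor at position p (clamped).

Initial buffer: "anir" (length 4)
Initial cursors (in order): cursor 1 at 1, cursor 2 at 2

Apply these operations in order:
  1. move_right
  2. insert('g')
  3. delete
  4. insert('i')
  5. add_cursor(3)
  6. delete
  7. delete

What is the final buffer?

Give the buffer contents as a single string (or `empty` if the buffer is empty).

Answer: r

Derivation:
After op 1 (move_right): buffer="anir" (len 4), cursors c1@2 c2@3, authorship ....
After op 2 (insert('g')): buffer="angigr" (len 6), cursors c1@3 c2@5, authorship ..1.2.
After op 3 (delete): buffer="anir" (len 4), cursors c1@2 c2@3, authorship ....
After op 4 (insert('i')): buffer="aniiir" (len 6), cursors c1@3 c2@5, authorship ..1.2.
After op 5 (add_cursor(3)): buffer="aniiir" (len 6), cursors c1@3 c3@3 c2@5, authorship ..1.2.
After op 6 (delete): buffer="air" (len 3), cursors c1@1 c3@1 c2@2, authorship ...
After op 7 (delete): buffer="r" (len 1), cursors c1@0 c2@0 c3@0, authorship .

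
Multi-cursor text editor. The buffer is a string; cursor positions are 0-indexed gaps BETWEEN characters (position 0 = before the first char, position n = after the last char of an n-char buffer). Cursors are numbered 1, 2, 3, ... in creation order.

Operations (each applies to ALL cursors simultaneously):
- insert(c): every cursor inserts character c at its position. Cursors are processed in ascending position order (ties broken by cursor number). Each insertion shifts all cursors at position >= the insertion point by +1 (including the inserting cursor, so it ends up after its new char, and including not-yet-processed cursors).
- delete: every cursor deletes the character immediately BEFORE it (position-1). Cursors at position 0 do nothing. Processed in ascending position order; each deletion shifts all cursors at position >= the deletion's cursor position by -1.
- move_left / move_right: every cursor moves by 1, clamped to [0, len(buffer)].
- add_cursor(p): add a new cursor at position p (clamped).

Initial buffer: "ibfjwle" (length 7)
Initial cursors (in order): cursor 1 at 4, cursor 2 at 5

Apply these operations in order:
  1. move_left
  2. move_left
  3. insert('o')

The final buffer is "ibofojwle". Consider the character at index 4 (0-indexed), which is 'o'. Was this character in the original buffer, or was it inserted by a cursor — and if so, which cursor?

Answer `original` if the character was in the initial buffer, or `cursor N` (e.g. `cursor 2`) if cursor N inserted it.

Answer: cursor 2

Derivation:
After op 1 (move_left): buffer="ibfjwle" (len 7), cursors c1@3 c2@4, authorship .......
After op 2 (move_left): buffer="ibfjwle" (len 7), cursors c1@2 c2@3, authorship .......
After op 3 (insert('o')): buffer="ibofojwle" (len 9), cursors c1@3 c2@5, authorship ..1.2....
Authorship (.=original, N=cursor N): . . 1 . 2 . . . .
Index 4: author = 2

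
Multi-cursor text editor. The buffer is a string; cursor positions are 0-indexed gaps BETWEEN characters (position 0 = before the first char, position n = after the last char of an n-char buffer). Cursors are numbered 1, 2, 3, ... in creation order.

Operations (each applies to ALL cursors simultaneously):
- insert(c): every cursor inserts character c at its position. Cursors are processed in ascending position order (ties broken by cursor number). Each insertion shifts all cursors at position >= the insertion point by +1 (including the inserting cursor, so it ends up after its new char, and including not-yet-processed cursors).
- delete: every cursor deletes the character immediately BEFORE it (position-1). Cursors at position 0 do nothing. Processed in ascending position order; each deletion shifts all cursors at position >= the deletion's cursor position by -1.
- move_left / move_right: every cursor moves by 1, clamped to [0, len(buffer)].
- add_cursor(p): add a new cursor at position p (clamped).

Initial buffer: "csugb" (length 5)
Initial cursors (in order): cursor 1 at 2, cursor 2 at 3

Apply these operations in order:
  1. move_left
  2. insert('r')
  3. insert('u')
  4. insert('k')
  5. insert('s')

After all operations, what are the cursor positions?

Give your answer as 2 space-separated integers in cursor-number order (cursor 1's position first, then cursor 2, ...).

After op 1 (move_left): buffer="csugb" (len 5), cursors c1@1 c2@2, authorship .....
After op 2 (insert('r')): buffer="crsrugb" (len 7), cursors c1@2 c2@4, authorship .1.2...
After op 3 (insert('u')): buffer="crusruugb" (len 9), cursors c1@3 c2@6, authorship .11.22...
After op 4 (insert('k')): buffer="cruksrukugb" (len 11), cursors c1@4 c2@8, authorship .111.222...
After op 5 (insert('s')): buffer="crukssruksugb" (len 13), cursors c1@5 c2@10, authorship .1111.2222...

Answer: 5 10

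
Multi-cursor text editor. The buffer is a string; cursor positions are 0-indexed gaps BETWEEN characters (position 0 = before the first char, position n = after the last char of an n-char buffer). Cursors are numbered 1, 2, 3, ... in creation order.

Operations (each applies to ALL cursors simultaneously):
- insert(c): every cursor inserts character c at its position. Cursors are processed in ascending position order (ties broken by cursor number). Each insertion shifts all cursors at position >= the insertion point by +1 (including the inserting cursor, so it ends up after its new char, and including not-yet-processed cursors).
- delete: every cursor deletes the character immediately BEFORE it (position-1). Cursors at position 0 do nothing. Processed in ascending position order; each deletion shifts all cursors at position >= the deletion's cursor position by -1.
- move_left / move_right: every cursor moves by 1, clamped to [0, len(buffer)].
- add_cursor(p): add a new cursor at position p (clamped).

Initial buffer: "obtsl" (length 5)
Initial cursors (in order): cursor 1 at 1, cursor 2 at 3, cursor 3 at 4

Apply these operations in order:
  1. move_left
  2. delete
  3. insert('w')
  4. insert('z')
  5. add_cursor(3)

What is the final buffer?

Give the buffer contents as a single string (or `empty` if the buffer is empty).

Answer: wzowwzzsl

Derivation:
After op 1 (move_left): buffer="obtsl" (len 5), cursors c1@0 c2@2 c3@3, authorship .....
After op 2 (delete): buffer="osl" (len 3), cursors c1@0 c2@1 c3@1, authorship ...
After op 3 (insert('w')): buffer="wowwsl" (len 6), cursors c1@1 c2@4 c3@4, authorship 1.23..
After op 4 (insert('z')): buffer="wzowwzzsl" (len 9), cursors c1@2 c2@7 c3@7, authorship 11.2323..
After op 5 (add_cursor(3)): buffer="wzowwzzsl" (len 9), cursors c1@2 c4@3 c2@7 c3@7, authorship 11.2323..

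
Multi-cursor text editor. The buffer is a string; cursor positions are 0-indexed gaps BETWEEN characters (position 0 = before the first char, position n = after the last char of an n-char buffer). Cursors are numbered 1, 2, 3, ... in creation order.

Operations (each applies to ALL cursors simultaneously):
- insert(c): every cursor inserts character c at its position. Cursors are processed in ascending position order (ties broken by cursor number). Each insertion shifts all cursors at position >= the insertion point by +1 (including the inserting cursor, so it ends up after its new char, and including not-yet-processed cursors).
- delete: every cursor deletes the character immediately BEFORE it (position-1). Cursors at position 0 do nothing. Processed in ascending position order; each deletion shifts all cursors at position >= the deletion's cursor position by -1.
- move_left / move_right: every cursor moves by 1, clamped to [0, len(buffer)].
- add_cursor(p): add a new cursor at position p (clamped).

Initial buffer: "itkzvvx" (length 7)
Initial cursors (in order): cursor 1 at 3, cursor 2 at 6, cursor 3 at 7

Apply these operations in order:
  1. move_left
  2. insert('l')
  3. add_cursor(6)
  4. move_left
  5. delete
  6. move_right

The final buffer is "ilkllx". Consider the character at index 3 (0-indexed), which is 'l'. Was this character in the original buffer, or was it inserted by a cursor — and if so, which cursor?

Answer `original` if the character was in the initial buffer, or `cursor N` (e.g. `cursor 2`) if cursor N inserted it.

Answer: cursor 2

Derivation:
After op 1 (move_left): buffer="itkzvvx" (len 7), cursors c1@2 c2@5 c3@6, authorship .......
After op 2 (insert('l')): buffer="itlkzvlvlx" (len 10), cursors c1@3 c2@7 c3@9, authorship ..1...2.3.
After op 3 (add_cursor(6)): buffer="itlkzvlvlx" (len 10), cursors c1@3 c4@6 c2@7 c3@9, authorship ..1...2.3.
After op 4 (move_left): buffer="itlkzvlvlx" (len 10), cursors c1@2 c4@5 c2@6 c3@8, authorship ..1...2.3.
After op 5 (delete): buffer="ilkllx" (len 6), cursors c1@1 c2@3 c4@3 c3@4, authorship .1.23.
After op 6 (move_right): buffer="ilkllx" (len 6), cursors c1@2 c2@4 c4@4 c3@5, authorship .1.23.
Authorship (.=original, N=cursor N): . 1 . 2 3 .
Index 3: author = 2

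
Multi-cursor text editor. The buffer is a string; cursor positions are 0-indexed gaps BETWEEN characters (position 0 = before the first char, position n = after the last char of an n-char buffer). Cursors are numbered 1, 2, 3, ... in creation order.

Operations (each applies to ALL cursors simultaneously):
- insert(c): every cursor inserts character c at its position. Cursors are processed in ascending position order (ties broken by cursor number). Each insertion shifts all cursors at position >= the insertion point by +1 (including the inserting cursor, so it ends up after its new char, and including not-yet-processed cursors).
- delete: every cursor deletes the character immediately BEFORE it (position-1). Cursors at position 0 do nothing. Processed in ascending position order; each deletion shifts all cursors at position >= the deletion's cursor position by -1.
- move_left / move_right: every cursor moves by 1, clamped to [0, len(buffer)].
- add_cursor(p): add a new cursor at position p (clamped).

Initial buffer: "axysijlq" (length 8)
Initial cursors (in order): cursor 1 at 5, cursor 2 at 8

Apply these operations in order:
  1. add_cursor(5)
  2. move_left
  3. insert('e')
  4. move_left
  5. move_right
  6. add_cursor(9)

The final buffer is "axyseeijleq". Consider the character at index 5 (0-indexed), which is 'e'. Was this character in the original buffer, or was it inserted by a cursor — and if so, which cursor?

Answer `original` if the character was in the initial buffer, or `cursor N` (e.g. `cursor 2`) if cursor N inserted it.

Answer: cursor 3

Derivation:
After op 1 (add_cursor(5)): buffer="axysijlq" (len 8), cursors c1@5 c3@5 c2@8, authorship ........
After op 2 (move_left): buffer="axysijlq" (len 8), cursors c1@4 c3@4 c2@7, authorship ........
After op 3 (insert('e')): buffer="axyseeijleq" (len 11), cursors c1@6 c3@6 c2@10, authorship ....13...2.
After op 4 (move_left): buffer="axyseeijleq" (len 11), cursors c1@5 c3@5 c2@9, authorship ....13...2.
After op 5 (move_right): buffer="axyseeijleq" (len 11), cursors c1@6 c3@6 c2@10, authorship ....13...2.
After op 6 (add_cursor(9)): buffer="axyseeijleq" (len 11), cursors c1@6 c3@6 c4@9 c2@10, authorship ....13...2.
Authorship (.=original, N=cursor N): . . . . 1 3 . . . 2 .
Index 5: author = 3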